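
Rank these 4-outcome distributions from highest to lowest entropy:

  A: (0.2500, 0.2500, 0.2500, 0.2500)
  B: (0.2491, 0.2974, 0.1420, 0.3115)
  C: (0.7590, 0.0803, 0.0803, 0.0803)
A > B > C

Key insight: Entropy is maximized by uniform distributions and minimized by concentrated distributions.

- Uniform distributions have maximum entropy log₂(4) = 2.0000 bits
- The more "peaked" or concentrated a distribution, the lower its entropy

Entropies:
  H(A) = 2.0000 bits
  H(B) = 1.9438 bits
  H(C) = 1.1787 bits

Ranking: A > B > C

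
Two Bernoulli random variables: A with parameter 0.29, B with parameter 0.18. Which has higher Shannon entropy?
A

For binary distributions, entropy is maximized at p=0.5 and decreases as p moves toward 0 or 1.

H(A) = H(0.29) = 0.8687 bits
H(B) = H(0.18) = 0.6801 bits

Distribution A (p=0.29) is closer to uniform (p=0.5), so it has higher entropy.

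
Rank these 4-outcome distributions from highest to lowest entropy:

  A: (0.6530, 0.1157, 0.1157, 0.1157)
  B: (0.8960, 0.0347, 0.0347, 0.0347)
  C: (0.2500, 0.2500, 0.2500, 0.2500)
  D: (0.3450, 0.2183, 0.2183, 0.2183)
C > D > A > B

Key insight: Entropy is maximized by uniform distributions and minimized by concentrated distributions.

Entropies:
  H(A) = 1.4813 bits
  H(B) = 0.6464 bits
  H(C) = 2.0000 bits
  H(D) = 1.9677 bits

Ranking: C > D > A > B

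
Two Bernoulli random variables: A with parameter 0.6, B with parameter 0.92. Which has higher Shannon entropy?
A

For binary distributions, entropy is maximized at p=0.5 and decreases as p moves toward 0 or 1.

H(A) = H(0.6) = 0.9710 bits
H(B) = H(0.92) = 0.4022 bits

Distribution A (p=0.6) is closer to uniform (p=0.5), so it has higher entropy.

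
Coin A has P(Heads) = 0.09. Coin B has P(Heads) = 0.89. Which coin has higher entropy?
B

For binary distributions, entropy is maximized at p=0.5 and decreases as p moves toward 0 or 1.

H(A) = H(0.09) = 0.4365 bits
H(B) = H(0.89) = 0.4999 bits

Distribution B (p=0.89) is closer to uniform (p=0.5), so it has higher entropy.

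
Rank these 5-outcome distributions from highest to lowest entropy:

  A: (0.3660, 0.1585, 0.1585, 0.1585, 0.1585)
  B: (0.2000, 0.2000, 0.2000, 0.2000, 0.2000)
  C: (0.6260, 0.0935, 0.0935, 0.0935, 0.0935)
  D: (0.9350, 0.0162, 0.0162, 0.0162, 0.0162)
B > A > C > D

Key insight: Entropy is maximized by uniform distributions and minimized by concentrated distributions.

Entropies:
  H(A) = 2.2156 bits
  H(B) = 2.3219 bits
  H(C) = 1.7017 bits
  H(D) = 0.4770 bits

Ranking: B > A > C > D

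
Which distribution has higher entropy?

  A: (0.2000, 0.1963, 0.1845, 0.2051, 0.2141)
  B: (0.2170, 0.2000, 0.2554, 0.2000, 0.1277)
A

Both distributions are close to uniform, making this a harder comparison.

H(A) = 2.3202 bits
H(B) = 2.2891 bits

The distribution closer to uniform has higher entropy.
Answer: A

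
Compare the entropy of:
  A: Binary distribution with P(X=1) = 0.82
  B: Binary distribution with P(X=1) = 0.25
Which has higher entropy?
B

For binary distributions, entropy is maximized at p=0.5 and decreases as p moves toward 0 or 1.

H(A) = H(0.82) = 0.6801 bits
H(B) = H(0.25) = 0.8113 bits

Distribution B (p=0.25) is closer to uniform (p=0.5), so it has higher entropy.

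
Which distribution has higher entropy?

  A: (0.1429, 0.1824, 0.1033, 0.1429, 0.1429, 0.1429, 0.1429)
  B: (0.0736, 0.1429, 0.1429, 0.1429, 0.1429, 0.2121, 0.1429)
A

Both distributions are close to uniform, making this a harder comparison.

H(A) = 2.7913 bits
H(B) = 2.7568 bits

The distribution closer to uniform has higher entropy.
Answer: A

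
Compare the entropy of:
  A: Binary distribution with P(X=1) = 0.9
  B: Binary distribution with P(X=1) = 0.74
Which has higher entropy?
B

For binary distributions, entropy is maximized at p=0.5 and decreases as p moves toward 0 or 1.

H(A) = H(0.9) = 0.4690 bits
H(B) = H(0.74) = 0.8267 bits

Distribution B (p=0.74) is closer to uniform (p=0.5), so it has higher entropy.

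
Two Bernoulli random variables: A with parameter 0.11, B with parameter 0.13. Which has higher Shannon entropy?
B

For binary distributions, entropy is maximized at p=0.5 and decreases as p moves toward 0 or 1.

H(A) = H(0.11) = 0.4999 bits
H(B) = H(0.13) = 0.5574 bits

Distribution B (p=0.13) is closer to uniform (p=0.5), so it has higher entropy.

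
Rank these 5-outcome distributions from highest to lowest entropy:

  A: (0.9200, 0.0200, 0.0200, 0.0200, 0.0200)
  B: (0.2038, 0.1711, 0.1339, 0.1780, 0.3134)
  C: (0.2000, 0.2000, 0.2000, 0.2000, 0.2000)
C > B > A

Key insight: Entropy is maximized by uniform distributions and minimized by concentrated distributions.

- Uniform distributions have maximum entropy log₂(5) = 2.3219 bits
- The more "peaked" or concentrated a distribution, the lower its entropy

Entropies:
  H(A) = 0.5622 bits
  H(B) = 2.2596 bits
  H(C) = 2.3219 bits

Ranking: C > B > A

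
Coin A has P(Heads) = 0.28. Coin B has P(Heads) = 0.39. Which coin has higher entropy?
B

For binary distributions, entropy is maximized at p=0.5 and decreases as p moves toward 0 or 1.

H(A) = H(0.28) = 0.8555 bits
H(B) = H(0.39) = 0.9648 bits

Distribution B (p=0.39) is closer to uniform (p=0.5), so it has higher entropy.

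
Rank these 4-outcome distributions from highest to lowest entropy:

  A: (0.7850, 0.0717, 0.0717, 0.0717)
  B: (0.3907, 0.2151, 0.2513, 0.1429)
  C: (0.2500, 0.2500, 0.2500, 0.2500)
C > B > A

Key insight: Entropy is maximized by uniform distributions and minimized by concentrated distributions.

- Uniform distributions have maximum entropy log₂(4) = 2.0000 bits
- The more "peaked" or concentrated a distribution, the lower its entropy

Entropies:
  H(A) = 1.0917 bits
  H(B) = 1.9085 bits
  H(C) = 2.0000 bits

Ranking: C > B > A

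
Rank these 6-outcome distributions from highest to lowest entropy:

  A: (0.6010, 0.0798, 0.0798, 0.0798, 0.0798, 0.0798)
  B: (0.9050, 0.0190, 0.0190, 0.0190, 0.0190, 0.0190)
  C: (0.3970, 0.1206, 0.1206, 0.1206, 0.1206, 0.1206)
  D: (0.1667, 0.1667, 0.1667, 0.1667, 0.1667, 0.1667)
D > C > A > B

Key insight: Entropy is maximized by uniform distributions and minimized by concentrated distributions.

Entropies:
  H(A) = 1.8968 bits
  H(B) = 0.6735 bits
  H(C) = 2.3693 bits
  H(D) = 2.5850 bits

Ranking: D > C > A > B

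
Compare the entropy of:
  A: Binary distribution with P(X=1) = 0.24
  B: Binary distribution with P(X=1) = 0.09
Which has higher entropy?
A

For binary distributions, entropy is maximized at p=0.5 and decreases as p moves toward 0 or 1.

H(A) = H(0.24) = 0.7950 bits
H(B) = H(0.09) = 0.4365 bits

Distribution A (p=0.24) is closer to uniform (p=0.5), so it has higher entropy.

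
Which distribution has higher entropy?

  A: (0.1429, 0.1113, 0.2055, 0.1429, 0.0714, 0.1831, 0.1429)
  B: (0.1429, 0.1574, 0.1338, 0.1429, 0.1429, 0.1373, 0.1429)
B

Both distributions are close to uniform, making this a harder comparison.

H(A) = 2.7454 bits
H(B) = 2.8057 bits

The distribution closer to uniform has higher entropy.
Answer: B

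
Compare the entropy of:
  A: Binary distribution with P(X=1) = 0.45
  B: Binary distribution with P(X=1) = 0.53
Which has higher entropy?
B

For binary distributions, entropy is maximized at p=0.5 and decreases as p moves toward 0 or 1.

H(A) = H(0.45) = 0.9928 bits
H(B) = H(0.53) = 0.9974 bits

Distribution B (p=0.53) is closer to uniform (p=0.5), so it has higher entropy.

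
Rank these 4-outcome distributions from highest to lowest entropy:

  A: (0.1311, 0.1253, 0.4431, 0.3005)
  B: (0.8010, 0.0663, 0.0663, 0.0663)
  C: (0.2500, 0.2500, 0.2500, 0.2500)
C > A > B

Key insight: Entropy is maximized by uniform distributions and minimized by concentrated distributions.

- Uniform distributions have maximum entropy log₂(4) = 2.0000 bits
- The more "peaked" or concentrated a distribution, the lower its entropy

Entropies:
  H(A) = 1.8012 bits
  H(B) = 1.0353 bits
  H(C) = 2.0000 bits

Ranking: C > A > B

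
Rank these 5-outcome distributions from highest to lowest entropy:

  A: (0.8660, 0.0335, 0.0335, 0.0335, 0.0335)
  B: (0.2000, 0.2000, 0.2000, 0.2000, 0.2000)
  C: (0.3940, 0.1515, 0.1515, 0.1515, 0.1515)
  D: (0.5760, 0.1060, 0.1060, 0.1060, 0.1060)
B > C > D > A

Key insight: Entropy is maximized by uniform distributions and minimized by concentrated distributions.

Entropies:
  H(A) = 0.8363 bits
  H(B) = 2.3219 bits
  H(C) = 2.1793 bits
  H(D) = 1.8313 bits

Ranking: B > C > D > A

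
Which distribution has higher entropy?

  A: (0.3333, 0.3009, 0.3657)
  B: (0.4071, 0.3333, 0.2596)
A

Both distributions are close to uniform, making this a harder comparison.

H(A) = 1.5804 bits
H(B) = 1.5612 bits

The distribution closer to uniform has higher entropy.
Answer: A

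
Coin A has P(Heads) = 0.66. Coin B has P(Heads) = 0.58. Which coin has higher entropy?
B

For binary distributions, entropy is maximized at p=0.5 and decreases as p moves toward 0 or 1.

H(A) = H(0.66) = 0.9248 bits
H(B) = H(0.58) = 0.9815 bits

Distribution B (p=0.58) is closer to uniform (p=0.5), so it has higher entropy.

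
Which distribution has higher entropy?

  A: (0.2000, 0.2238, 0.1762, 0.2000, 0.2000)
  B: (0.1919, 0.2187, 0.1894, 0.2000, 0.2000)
B

Both distributions are close to uniform, making this a harder comparison.

H(A) = 2.3178 bits
H(B) = 2.3201 bits

The distribution closer to uniform has higher entropy.
Answer: B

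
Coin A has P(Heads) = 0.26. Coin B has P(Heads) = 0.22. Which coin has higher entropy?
A

For binary distributions, entropy is maximized at p=0.5 and decreases as p moves toward 0 or 1.

H(A) = H(0.26) = 0.8267 bits
H(B) = H(0.22) = 0.7602 bits

Distribution A (p=0.26) is closer to uniform (p=0.5), so it has higher entropy.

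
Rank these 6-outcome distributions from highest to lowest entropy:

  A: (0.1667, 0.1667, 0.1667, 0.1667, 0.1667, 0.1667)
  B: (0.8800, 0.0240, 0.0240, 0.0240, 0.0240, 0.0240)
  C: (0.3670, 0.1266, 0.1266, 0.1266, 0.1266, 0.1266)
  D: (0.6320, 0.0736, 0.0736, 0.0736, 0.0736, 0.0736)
A > C > D > B

Key insight: Entropy is maximized by uniform distributions and minimized by concentrated distributions.

Entropies:
  H(A) = 2.5850 bits
  H(B) = 0.8080 bits
  H(C) = 2.4181 bits
  H(D) = 1.8036 bits

Ranking: A > C > D > B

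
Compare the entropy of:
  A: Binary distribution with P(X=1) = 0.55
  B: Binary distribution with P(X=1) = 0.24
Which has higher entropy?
A

For binary distributions, entropy is maximized at p=0.5 and decreases as p moves toward 0 or 1.

H(A) = H(0.55) = 0.9928 bits
H(B) = H(0.24) = 0.7950 bits

Distribution A (p=0.55) is closer to uniform (p=0.5), so it has higher entropy.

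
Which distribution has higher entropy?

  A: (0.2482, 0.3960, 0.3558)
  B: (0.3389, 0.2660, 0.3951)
B

Both distributions are close to uniform, making this a harder comparison.

H(A) = 1.5587 bits
H(B) = 1.5665 bits

The distribution closer to uniform has higher entropy.
Answer: B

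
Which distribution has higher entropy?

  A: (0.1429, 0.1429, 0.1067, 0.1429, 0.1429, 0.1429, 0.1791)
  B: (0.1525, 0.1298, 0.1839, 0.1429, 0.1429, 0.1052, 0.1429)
A

Both distributions are close to uniform, making this a harder comparison.

H(A) = 2.7940 bits
H(B) = 2.7903 bits

The distribution closer to uniform has higher entropy.
Answer: A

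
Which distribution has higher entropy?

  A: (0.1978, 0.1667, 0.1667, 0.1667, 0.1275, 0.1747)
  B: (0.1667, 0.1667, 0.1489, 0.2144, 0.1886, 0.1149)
A

Both distributions are close to uniform, making this a harder comparison.

H(A) = 2.5735 bits
H(B) = 2.5595 bits

The distribution closer to uniform has higher entropy.
Answer: A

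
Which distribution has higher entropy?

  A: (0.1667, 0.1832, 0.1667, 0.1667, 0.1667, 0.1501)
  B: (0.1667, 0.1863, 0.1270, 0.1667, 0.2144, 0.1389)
A

Both distributions are close to uniform, making this a harder comparison.

H(A) = 2.5826 bits
H(B) = 2.5634 bits

The distribution closer to uniform has higher entropy.
Answer: A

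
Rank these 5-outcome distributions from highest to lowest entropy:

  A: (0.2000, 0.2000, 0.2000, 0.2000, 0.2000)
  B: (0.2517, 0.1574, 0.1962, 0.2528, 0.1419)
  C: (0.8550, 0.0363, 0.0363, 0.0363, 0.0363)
A > B > C

Key insight: Entropy is maximized by uniform distributions and minimized by concentrated distributions.

- Uniform distributions have maximum entropy log₂(5) = 2.3219 bits
- The more "peaked" or concentrated a distribution, the lower its entropy

Entropies:
  H(A) = 2.3219 bits
  H(B) = 2.2831 bits
  H(C) = 0.8872 bits

Ranking: A > B > C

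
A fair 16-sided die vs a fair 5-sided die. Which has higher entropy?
16-sided die

Both are uniform distributions; for uniform over n outcomes, H = log₂(n). H(16-sided) = log₂(16) = 4.000 bits and H(5-sided) = log₂(5) = 2.322 bits. More outcomes in a uniform distribution means higher entropy.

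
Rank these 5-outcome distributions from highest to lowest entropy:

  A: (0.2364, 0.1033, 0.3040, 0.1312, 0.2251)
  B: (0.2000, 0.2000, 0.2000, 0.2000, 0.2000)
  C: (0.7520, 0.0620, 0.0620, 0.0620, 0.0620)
B > A > C

Key insight: Entropy is maximized by uniform distributions and minimized by concentrated distributions.

- Uniform distributions have maximum entropy log₂(5) = 2.3219 bits
- The more "peaked" or concentrated a distribution, the lower its entropy

Entropies:
  H(A) = 2.2211 bits
  H(B) = 2.3219 bits
  H(C) = 1.3041 bits

Ranking: B > A > C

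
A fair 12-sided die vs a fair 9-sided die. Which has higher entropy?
12-sided die

Both are uniform distributions; for uniform over n outcomes, H = log₂(n). H(12-sided) = log₂(12) = 3.585 bits and H(9-sided) = log₂(9) = 3.170 bits. More outcomes in a uniform distribution means higher entropy.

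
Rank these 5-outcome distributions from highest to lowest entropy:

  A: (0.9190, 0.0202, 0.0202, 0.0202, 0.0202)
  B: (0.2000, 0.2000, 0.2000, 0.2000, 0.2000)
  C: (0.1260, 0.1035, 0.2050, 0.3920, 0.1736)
B > C > A

Key insight: Entropy is maximized by uniform distributions and minimized by concentrated distributions.

- Uniform distributions have maximum entropy log₂(5) = 2.3219 bits
- The more "peaked" or concentrated a distribution, the lower its entropy

Entropies:
  H(A) = 0.5677 bits
  H(B) = 2.3219 bits
  H(C) = 2.1519 bits

Ranking: B > C > A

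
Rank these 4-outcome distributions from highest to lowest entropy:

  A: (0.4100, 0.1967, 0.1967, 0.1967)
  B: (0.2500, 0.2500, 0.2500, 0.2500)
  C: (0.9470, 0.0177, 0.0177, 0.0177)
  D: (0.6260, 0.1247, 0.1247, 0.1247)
B > A > D > C

Key insight: Entropy is maximized by uniform distributions and minimized by concentrated distributions.

Entropies:
  H(A) = 1.9116 bits
  H(B) = 2.0000 bits
  H(C) = 0.3830 bits
  H(D) = 1.5465 bits

Ranking: B > A > D > C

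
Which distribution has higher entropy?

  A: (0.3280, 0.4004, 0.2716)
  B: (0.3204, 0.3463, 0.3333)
B

Both distributions are close to uniform, making this a harder comparison.

H(A) = 1.5670 bits
H(B) = 1.5842 bits

The distribution closer to uniform has higher entropy.
Answer: B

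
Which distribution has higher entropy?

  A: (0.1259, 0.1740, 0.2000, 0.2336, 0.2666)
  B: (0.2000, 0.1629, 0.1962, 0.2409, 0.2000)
B

Both distributions are close to uniform, making this a harder comparison.

H(A) = 2.2782 bits
H(B) = 2.3109 bits

The distribution closer to uniform has higher entropy.
Answer: B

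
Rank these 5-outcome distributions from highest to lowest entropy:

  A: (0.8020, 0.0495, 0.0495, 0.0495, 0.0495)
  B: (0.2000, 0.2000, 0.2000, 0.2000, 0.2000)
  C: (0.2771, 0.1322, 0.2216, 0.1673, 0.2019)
B > C > A

Key insight: Entropy is maximized by uniform distributions and minimized by concentrated distributions.

- Uniform distributions have maximum entropy log₂(5) = 2.3219 bits
- The more "peaked" or concentrated a distribution, the lower its entropy

Entropies:
  H(A) = 1.1139 bits
  H(B) = 2.3219 bits
  H(C) = 2.2782 bits

Ranking: B > C > A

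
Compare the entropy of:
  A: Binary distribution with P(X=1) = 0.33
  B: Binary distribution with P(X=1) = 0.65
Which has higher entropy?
B

For binary distributions, entropy is maximized at p=0.5 and decreases as p moves toward 0 or 1.

H(A) = H(0.33) = 0.9149 bits
H(B) = H(0.65) = 0.9341 bits

Distribution B (p=0.65) is closer to uniform (p=0.5), so it has higher entropy.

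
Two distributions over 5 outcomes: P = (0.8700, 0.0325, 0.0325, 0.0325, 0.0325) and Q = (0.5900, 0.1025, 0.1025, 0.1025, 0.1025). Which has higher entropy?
Q

P is highly concentrated on one outcome (87%), making it nearly deterministic. Q spreads its mass more evenly (max 59%). The more spread-out distribution has higher entropy: H(P) ≈ 0.817 bits, H(Q) ≈ 1.797 bits.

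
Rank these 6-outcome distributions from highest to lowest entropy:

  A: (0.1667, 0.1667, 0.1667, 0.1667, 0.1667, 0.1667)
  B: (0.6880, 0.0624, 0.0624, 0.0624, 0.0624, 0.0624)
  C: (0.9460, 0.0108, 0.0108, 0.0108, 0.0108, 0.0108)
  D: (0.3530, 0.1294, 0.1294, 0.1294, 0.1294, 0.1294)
A > D > B > C

Key insight: Entropy is maximized by uniform distributions and minimized by concentrated distributions.

Entropies:
  H(A) = 2.5850 bits
  H(B) = 1.6199 bits
  H(C) = 0.4285 bits
  H(D) = 2.4390 bits

Ranking: A > D > B > C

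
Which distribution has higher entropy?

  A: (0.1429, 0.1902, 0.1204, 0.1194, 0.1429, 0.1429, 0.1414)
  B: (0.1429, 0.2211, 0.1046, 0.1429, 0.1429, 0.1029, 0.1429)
A

Both distributions are close to uniform, making this a harder comparison.

H(A) = 2.7914 bits
H(B) = 2.7638 bits

The distribution closer to uniform has higher entropy.
Answer: A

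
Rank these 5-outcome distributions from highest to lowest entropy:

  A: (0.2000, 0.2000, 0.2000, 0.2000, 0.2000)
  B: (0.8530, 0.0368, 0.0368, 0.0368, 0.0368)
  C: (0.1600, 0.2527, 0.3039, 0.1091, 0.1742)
A > C > B

Key insight: Entropy is maximized by uniform distributions and minimized by concentrated distributions.

- Uniform distributions have maximum entropy log₂(5) = 2.3219 bits
- The more "peaked" or concentrated a distribution, the lower its entropy

Entropies:
  H(A) = 2.3219 bits
  H(B) = 0.8963 bits
  H(C) = 2.2347 bits

Ranking: A > C > B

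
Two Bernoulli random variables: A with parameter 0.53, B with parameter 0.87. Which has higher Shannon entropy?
A

For binary distributions, entropy is maximized at p=0.5 and decreases as p moves toward 0 or 1.

H(A) = H(0.53) = 0.9974 bits
H(B) = H(0.87) = 0.5574 bits

Distribution A (p=0.53) is closer to uniform (p=0.5), so it has higher entropy.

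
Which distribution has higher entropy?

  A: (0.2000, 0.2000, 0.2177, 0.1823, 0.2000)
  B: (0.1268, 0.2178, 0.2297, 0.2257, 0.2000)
A

Both distributions are close to uniform, making this a harder comparison.

H(A) = 2.3197 bits
H(B) = 2.2933 bits

The distribution closer to uniform has higher entropy.
Answer: A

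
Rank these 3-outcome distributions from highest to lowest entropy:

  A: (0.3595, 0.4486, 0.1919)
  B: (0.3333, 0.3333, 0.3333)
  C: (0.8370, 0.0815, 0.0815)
B > A > C

Key insight: Entropy is maximized by uniform distributions and minimized by concentrated distributions.

- Uniform distributions have maximum entropy log₂(3) = 1.5850 bits
- The more "peaked" or concentrated a distribution, the lower its entropy

Entropies:
  H(A) = 1.5065 bits
  H(B) = 1.5850 bits
  H(C) = 0.8044 bits

Ranking: B > A > C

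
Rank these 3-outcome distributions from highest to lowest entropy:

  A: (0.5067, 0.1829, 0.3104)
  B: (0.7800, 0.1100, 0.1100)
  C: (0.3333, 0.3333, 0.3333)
C > A > B

Key insight: Entropy is maximized by uniform distributions and minimized by concentrated distributions.

- Uniform distributions have maximum entropy log₂(3) = 1.5850 bits
- The more "peaked" or concentrated a distribution, the lower its entropy

Entropies:
  H(A) = 1.4692 bits
  H(B) = 0.9802 bits
  H(C) = 1.5850 bits

Ranking: C > A > B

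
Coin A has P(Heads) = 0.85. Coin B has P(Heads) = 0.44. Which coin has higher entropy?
B

For binary distributions, entropy is maximized at p=0.5 and decreases as p moves toward 0 or 1.

H(A) = H(0.85) = 0.6098 bits
H(B) = H(0.44) = 0.9896 bits

Distribution B (p=0.44) is closer to uniform (p=0.5), so it has higher entropy.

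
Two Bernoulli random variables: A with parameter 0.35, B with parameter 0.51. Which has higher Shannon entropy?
B

For binary distributions, entropy is maximized at p=0.5 and decreases as p moves toward 0 or 1.

H(A) = H(0.35) = 0.9341 bits
H(B) = H(0.51) = 0.9997 bits

Distribution B (p=0.51) is closer to uniform (p=0.5), so it has higher entropy.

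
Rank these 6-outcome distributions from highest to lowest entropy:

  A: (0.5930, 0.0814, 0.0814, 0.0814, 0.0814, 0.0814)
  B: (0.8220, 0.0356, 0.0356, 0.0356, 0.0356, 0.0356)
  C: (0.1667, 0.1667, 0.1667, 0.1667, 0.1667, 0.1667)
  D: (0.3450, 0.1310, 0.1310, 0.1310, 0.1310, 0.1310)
C > D > A > B

Key insight: Entropy is maximized by uniform distributions and minimized by concentrated distributions.

Entropies:
  H(A) = 1.9199 bits
  H(B) = 1.0890 bits
  H(C) = 2.5850 bits
  H(D) = 2.4504 bits

Ranking: C > D > A > B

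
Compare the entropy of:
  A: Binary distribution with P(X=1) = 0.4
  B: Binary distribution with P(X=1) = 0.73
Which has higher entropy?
A

For binary distributions, entropy is maximized at p=0.5 and decreases as p moves toward 0 or 1.

H(A) = H(0.4) = 0.9710 bits
H(B) = H(0.73) = 0.8415 bits

Distribution A (p=0.4) is closer to uniform (p=0.5), so it has higher entropy.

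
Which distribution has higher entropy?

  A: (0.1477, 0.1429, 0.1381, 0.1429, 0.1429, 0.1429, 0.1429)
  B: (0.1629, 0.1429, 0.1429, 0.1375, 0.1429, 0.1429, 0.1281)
A

Both distributions are close to uniform, making this a harder comparison.

H(A) = 2.8071 bits
H(B) = 2.8041 bits

The distribution closer to uniform has higher entropy.
Answer: A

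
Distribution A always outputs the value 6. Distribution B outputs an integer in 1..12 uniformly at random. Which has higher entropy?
B

A is deterministic, so H(A) = 0. B is uniform over 12 outcomes, so H(B) = log₂(12) = 3.585 bits. Any distribution with genuine randomness has higher entropy than a deterministic one.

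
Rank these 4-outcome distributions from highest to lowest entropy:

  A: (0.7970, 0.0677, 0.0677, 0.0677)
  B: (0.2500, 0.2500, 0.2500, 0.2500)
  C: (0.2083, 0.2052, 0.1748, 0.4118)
B > C > A

Key insight: Entropy is maximized by uniform distributions and minimized by concentrated distributions.

- Uniform distributions have maximum entropy log₂(4) = 2.0000 bits
- The more "peaked" or concentrated a distribution, the lower its entropy

Entropies:
  H(A) = 1.0496 bits
  H(B) = 2.0000 bits
  H(C) = 1.9072 bits

Ranking: B > C > A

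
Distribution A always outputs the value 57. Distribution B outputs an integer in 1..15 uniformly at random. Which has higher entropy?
B

A is deterministic, so H(A) = 0. B is uniform over 15 outcomes, so H(B) = log₂(15) = 3.907 bits. Any distribution with genuine randomness has higher entropy than a deterministic one.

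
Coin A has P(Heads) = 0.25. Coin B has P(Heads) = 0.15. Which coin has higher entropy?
A

For binary distributions, entropy is maximized at p=0.5 and decreases as p moves toward 0 or 1.

H(A) = H(0.25) = 0.8113 bits
H(B) = H(0.15) = 0.6098 bits

Distribution A (p=0.25) is closer to uniform (p=0.5), so it has higher entropy.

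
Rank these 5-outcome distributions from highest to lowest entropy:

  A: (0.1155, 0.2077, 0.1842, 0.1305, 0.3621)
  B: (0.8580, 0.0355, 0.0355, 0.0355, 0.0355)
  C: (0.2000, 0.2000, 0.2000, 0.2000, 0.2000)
C > A > B

Key insight: Entropy is maximized by uniform distributions and minimized by concentrated distributions.

- Uniform distributions have maximum entropy log₂(5) = 2.3219 bits
- The more "peaked" or concentrated a distribution, the lower its entropy

Entropies:
  H(A) = 2.1943 bits
  H(B) = 0.8735 bits
  H(C) = 2.3219 bits

Ranking: C > A > B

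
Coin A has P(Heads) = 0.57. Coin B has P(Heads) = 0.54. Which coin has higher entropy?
B

For binary distributions, entropy is maximized at p=0.5 and decreases as p moves toward 0 or 1.

H(A) = H(0.57) = 0.9858 bits
H(B) = H(0.54) = 0.9954 bits

Distribution B (p=0.54) is closer to uniform (p=0.5), so it has higher entropy.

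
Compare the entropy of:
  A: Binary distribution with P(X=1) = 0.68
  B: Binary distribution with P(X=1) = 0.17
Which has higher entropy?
A

For binary distributions, entropy is maximized at p=0.5 and decreases as p moves toward 0 or 1.

H(A) = H(0.68) = 0.9044 bits
H(B) = H(0.17) = 0.6577 bits

Distribution A (p=0.68) is closer to uniform (p=0.5), so it has higher entropy.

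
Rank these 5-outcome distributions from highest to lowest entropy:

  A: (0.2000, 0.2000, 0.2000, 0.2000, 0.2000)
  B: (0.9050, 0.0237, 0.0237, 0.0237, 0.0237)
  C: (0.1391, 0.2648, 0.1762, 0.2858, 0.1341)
A > C > B

Key insight: Entropy is maximized by uniform distributions and minimized by concentrated distributions.

- Uniform distributions have maximum entropy log₂(5) = 2.3219 bits
- The more "peaked" or concentrated a distribution, the lower its entropy

Entropies:
  H(A) = 2.3219 bits
  H(B) = 0.6429 bits
  H(C) = 2.2500 bits

Ranking: A > C > B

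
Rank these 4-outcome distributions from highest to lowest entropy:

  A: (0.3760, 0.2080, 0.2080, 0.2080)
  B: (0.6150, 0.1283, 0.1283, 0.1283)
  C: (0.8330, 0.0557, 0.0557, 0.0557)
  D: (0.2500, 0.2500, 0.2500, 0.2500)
D > A > B > C

Key insight: Entropy is maximized by uniform distributions and minimized by concentrated distributions.

Entropies:
  H(A) = 1.9442 bits
  H(B) = 1.5717 bits
  H(C) = 0.9155 bits
  H(D) = 2.0000 bits

Ranking: D > A > B > C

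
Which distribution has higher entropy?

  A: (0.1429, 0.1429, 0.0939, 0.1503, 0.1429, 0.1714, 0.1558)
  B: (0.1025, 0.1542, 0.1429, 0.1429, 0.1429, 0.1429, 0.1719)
B

Both distributions are close to uniform, making this a harder comparison.

H(A) = 2.7886 bits
H(B) = 2.7936 bits

The distribution closer to uniform has higher entropy.
Answer: B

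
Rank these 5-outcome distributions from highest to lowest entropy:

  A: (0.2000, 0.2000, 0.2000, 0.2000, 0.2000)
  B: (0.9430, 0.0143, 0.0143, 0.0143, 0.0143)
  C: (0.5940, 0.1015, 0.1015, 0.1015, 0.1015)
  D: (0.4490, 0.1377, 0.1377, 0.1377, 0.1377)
A > D > C > B

Key insight: Entropy is maximized by uniform distributions and minimized by concentrated distributions.

Entropies:
  H(A) = 2.3219 bits
  H(B) = 0.4294 bits
  H(C) = 1.7864 bits
  H(D) = 2.0945 bits

Ranking: A > D > C > B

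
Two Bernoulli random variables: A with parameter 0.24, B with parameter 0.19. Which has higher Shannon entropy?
A

For binary distributions, entropy is maximized at p=0.5 and decreases as p moves toward 0 or 1.

H(A) = H(0.24) = 0.7950 bits
H(B) = H(0.19) = 0.7015 bits

Distribution A (p=0.24) is closer to uniform (p=0.5), so it has higher entropy.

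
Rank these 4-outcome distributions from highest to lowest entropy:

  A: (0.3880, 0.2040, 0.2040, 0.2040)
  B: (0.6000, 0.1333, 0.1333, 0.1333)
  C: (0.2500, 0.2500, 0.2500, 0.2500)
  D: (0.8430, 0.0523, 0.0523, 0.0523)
C > A > B > D

Key insight: Entropy is maximized by uniform distributions and minimized by concentrated distributions.

Entropies:
  H(A) = 1.9335 bits
  H(B) = 1.6049 bits
  H(C) = 2.0000 bits
  H(D) = 0.8759 bits

Ranking: C > A > B > D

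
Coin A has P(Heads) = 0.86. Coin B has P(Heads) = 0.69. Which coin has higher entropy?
B

For binary distributions, entropy is maximized at p=0.5 and decreases as p moves toward 0 or 1.

H(A) = H(0.86) = 0.5842 bits
H(B) = H(0.69) = 0.8932 bits

Distribution B (p=0.69) is closer to uniform (p=0.5), so it has higher entropy.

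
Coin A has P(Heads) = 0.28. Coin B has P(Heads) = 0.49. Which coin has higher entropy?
B

For binary distributions, entropy is maximized at p=0.5 and decreases as p moves toward 0 or 1.

H(A) = H(0.28) = 0.8555 bits
H(B) = H(0.49) = 0.9997 bits

Distribution B (p=0.49) is closer to uniform (p=0.5), so it has higher entropy.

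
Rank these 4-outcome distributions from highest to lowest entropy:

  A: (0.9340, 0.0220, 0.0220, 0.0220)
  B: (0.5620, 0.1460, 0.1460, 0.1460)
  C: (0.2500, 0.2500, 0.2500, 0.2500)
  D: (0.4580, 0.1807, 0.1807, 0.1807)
C > D > B > A

Key insight: Entropy is maximized by uniform distributions and minimized by concentrated distributions.

Entropies:
  H(A) = 0.4554 bits
  H(B) = 1.6831 bits
  H(C) = 2.0000 bits
  H(D) = 1.8540 bits

Ranking: C > D > B > A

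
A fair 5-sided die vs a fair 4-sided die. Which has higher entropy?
5-sided die

Both are uniform distributions; for uniform over n outcomes, H = log₂(n). H(5-sided) = log₂(5) = 2.322 bits and H(4-sided) = log₂(4) = 2.000 bits. More outcomes in a uniform distribution means higher entropy.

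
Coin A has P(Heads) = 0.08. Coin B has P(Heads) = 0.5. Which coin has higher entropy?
B

For binary distributions, entropy is maximized at p=0.5 and decreases as p moves toward 0 or 1.

H(A) = H(0.08) = 0.4022 bits
H(B) = H(0.5) = 1.0000 bits

Distribution B (p=0.5) is closer to uniform (p=0.5), so it has higher entropy.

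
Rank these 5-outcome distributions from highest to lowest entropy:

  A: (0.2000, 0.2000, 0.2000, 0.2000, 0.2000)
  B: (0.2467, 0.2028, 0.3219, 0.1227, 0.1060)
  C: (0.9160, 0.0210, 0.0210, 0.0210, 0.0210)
A > B > C

Key insight: Entropy is maximized by uniform distributions and minimized by concentrated distributions.

- Uniform distributions have maximum entropy log₂(5) = 2.3219 bits
- The more "peaked" or concentrated a distribution, the lower its entropy

Entropies:
  H(A) = 2.3219 bits
  H(B) = 2.2059 bits
  H(C) = 0.5841 bits

Ranking: A > B > C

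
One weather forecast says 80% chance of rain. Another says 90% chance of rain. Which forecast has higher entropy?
80% forecast

Treat each forecast as a Bernoulli distribution. Binary entropy is maximized at p=0.5 and falls off symmetrically toward 0 or 1. The 80% forecast is closer to 50%, so it is more uncertain. H(80%) ≈ 0.722 bits, H(90%) ≈ 0.469 bits.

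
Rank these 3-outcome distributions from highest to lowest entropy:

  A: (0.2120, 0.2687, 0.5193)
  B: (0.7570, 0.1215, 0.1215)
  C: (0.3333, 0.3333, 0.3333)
C > A > B

Key insight: Entropy is maximized by uniform distributions and minimized by concentrated distributions.

- Uniform distributions have maximum entropy log₂(3) = 1.5850 bits
- The more "peaked" or concentrated a distribution, the lower its entropy

Entropies:
  H(A) = 1.4748 bits
  H(B) = 1.0430 bits
  H(C) = 1.5850 bits

Ranking: C > A > B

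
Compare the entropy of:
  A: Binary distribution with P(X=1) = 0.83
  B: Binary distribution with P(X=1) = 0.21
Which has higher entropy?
B

For binary distributions, entropy is maximized at p=0.5 and decreases as p moves toward 0 or 1.

H(A) = H(0.83) = 0.6577 bits
H(B) = H(0.21) = 0.7415 bits

Distribution B (p=0.21) is closer to uniform (p=0.5), so it has higher entropy.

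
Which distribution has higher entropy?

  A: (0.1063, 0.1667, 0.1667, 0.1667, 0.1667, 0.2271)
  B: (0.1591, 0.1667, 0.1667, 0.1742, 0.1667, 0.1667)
B

Both distributions are close to uniform, making this a harder comparison.

H(A) = 2.5527 bits
H(B) = 2.5845 bits

The distribution closer to uniform has higher entropy.
Answer: B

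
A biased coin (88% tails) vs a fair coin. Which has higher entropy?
Fair coin

The fair coin is uniform (p=0.5), maximizing binary entropy at 1 bit. The biased coin has H(0.88) ≈ 0.529 bits — its outcome is more predictable, so its entropy is lower.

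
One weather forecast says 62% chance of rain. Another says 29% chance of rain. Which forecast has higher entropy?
62% forecast

Treat each forecast as a Bernoulli distribution. Binary entropy is maximized at p=0.5 and falls off symmetrically toward 0 or 1. The 62% forecast is closer to 50%, so it is more uncertain. H(62%) ≈ 0.958 bits, H(29%) ≈ 0.869 bits.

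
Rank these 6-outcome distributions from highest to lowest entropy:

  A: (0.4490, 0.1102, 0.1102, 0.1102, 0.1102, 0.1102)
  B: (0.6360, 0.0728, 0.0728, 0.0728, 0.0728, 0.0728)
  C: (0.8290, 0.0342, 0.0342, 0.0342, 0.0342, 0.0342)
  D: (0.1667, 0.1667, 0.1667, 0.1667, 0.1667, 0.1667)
D > A > B > C

Key insight: Entropy is maximized by uniform distributions and minimized by concentrated distributions.

Entropies:
  H(A) = 2.2719 bits
  H(B) = 1.7911 bits
  H(C) = 1.0570 bits
  H(D) = 2.5850 bits

Ranking: D > A > B > C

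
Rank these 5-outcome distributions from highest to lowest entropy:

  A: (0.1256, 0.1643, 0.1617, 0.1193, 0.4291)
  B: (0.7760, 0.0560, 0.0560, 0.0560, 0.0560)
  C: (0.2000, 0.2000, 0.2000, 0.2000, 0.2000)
C > A > B

Key insight: Entropy is maximized by uniform distributions and minimized by concentrated distributions.

- Uniform distributions have maximum entropy log₂(5) = 2.3219 bits
- The more "peaked" or concentrated a distribution, the lower its entropy

Entropies:
  H(A) = 2.1187 bits
  H(B) = 1.2154 bits
  H(C) = 2.3219 bits

Ranking: C > A > B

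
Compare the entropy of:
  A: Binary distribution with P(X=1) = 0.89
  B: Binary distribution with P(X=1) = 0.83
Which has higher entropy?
B

For binary distributions, entropy is maximized at p=0.5 and decreases as p moves toward 0 or 1.

H(A) = H(0.89) = 0.4999 bits
H(B) = H(0.83) = 0.6577 bits

Distribution B (p=0.83) is closer to uniform (p=0.5), so it has higher entropy.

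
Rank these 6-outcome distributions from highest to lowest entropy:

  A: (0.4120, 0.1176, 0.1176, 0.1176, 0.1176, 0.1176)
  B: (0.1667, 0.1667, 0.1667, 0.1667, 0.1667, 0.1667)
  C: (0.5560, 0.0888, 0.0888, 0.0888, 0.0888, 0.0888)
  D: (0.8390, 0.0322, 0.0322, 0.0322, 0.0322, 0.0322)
B > A > C > D

Key insight: Entropy is maximized by uniform distributions and minimized by concentrated distributions.

Entropies:
  H(A) = 2.3428 bits
  H(B) = 2.5850 bits
  H(C) = 2.0219 bits
  H(D) = 1.0105 bits

Ranking: B > A > C > D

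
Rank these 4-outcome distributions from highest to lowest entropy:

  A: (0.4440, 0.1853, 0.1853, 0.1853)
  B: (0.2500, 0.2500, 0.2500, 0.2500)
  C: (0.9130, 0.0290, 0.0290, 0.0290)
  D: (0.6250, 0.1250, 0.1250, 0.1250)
B > A > D > C

Key insight: Entropy is maximized by uniform distributions and minimized by concentrated distributions.

Entropies:
  H(A) = 1.8722 bits
  H(B) = 2.0000 bits
  H(C) = 0.5643 bits
  H(D) = 1.5488 bits

Ranking: B > A > D > C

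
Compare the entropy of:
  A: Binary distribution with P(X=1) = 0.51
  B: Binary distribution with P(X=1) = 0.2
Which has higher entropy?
A

For binary distributions, entropy is maximized at p=0.5 and decreases as p moves toward 0 or 1.

H(A) = H(0.51) = 0.9997 bits
H(B) = H(0.2) = 0.7219 bits

Distribution A (p=0.51) is closer to uniform (p=0.5), so it has higher entropy.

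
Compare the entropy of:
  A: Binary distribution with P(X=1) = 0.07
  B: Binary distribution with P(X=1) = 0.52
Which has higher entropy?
B

For binary distributions, entropy is maximized at p=0.5 and decreases as p moves toward 0 or 1.

H(A) = H(0.07) = 0.3659 bits
H(B) = H(0.52) = 0.9988 bits

Distribution B (p=0.52) is closer to uniform (p=0.5), so it has higher entropy.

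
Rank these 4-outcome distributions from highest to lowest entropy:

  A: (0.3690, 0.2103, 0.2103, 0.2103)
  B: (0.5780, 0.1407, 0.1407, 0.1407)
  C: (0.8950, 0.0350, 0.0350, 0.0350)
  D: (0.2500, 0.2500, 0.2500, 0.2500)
D > A > B > C

Key insight: Entropy is maximized by uniform distributions and minimized by concentrated distributions.

Entropies:
  H(A) = 1.9500 bits
  H(B) = 1.6512 bits
  H(C) = 0.6511 bits
  H(D) = 2.0000 bits

Ranking: D > A > B > C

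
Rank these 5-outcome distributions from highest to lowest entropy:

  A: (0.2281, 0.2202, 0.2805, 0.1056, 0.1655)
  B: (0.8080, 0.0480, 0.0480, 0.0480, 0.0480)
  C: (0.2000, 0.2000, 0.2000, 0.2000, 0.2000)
C > A > B

Key insight: Entropy is maximized by uniform distributions and minimized by concentrated distributions.

- Uniform distributions have maximum entropy log₂(5) = 2.3219 bits
- The more "peaked" or concentrated a distribution, the lower its entropy

Entropies:
  H(A) = 2.2536 bits
  H(B) = 1.0896 bits
  H(C) = 2.3219 bits

Ranking: C > A > B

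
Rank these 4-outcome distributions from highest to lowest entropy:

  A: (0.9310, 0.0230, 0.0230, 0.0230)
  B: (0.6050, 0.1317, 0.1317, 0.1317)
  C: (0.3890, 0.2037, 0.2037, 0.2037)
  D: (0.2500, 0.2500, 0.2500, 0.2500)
D > C > B > A

Key insight: Entropy is maximized by uniform distributions and minimized by concentrated distributions.

Entropies:
  H(A) = 0.4715 bits
  H(B) = 1.5940 bits
  H(C) = 1.9326 bits
  H(D) = 2.0000 bits

Ranking: D > C > B > A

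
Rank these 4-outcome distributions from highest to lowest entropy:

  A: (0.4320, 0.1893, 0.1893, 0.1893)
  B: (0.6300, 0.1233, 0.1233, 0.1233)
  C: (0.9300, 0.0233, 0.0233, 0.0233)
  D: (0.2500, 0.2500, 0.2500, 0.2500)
D > A > B > C

Key insight: Entropy is maximized by uniform distributions and minimized by concentrated distributions.

Entropies:
  H(A) = 1.8869 bits
  H(B) = 1.5371 bits
  H(C) = 0.4769 bits
  H(D) = 2.0000 bits

Ranking: D > A > B > C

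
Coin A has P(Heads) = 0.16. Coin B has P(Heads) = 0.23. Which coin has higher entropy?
B

For binary distributions, entropy is maximized at p=0.5 and decreases as p moves toward 0 or 1.

H(A) = H(0.16) = 0.6343 bits
H(B) = H(0.23) = 0.7780 bits

Distribution B (p=0.23) is closer to uniform (p=0.5), so it has higher entropy.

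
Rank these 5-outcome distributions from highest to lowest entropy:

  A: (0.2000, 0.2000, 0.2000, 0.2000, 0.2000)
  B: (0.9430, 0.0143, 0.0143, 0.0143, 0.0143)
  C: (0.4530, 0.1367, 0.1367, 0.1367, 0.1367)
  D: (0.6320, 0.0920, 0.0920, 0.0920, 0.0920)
A > C > D > B

Key insight: Entropy is maximized by uniform distributions and minimized by concentrated distributions.

Entropies:
  H(A) = 2.3219 bits
  H(B) = 0.4294 bits
  H(C) = 2.0876 bits
  H(D) = 1.6851 bits

Ranking: A > C > D > B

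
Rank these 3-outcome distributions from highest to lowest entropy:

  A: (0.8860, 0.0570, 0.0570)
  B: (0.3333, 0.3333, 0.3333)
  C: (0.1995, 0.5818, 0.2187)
B > C > A

Key insight: Entropy is maximized by uniform distributions and minimized by concentrated distributions.

- Uniform distributions have maximum entropy log₂(3) = 1.5850 bits
- The more "peaked" or concentrated a distribution, the lower its entropy

Entropies:
  H(A) = 0.6259 bits
  H(B) = 1.5850 bits
  H(C) = 1.3982 bits

Ranking: B > C > A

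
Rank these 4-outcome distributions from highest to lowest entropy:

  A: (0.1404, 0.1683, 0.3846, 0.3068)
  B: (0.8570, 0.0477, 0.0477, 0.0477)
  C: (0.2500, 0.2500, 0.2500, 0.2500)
C > A > B

Key insight: Entropy is maximized by uniform distributions and minimized by concentrated distributions.

- Uniform distributions have maximum entropy log₂(4) = 2.0000 bits
- The more "peaked" or concentrated a distribution, the lower its entropy

Entropies:
  H(A) = 1.8835 bits
  H(B) = 0.8187 bits
  H(C) = 2.0000 bits

Ranking: C > A > B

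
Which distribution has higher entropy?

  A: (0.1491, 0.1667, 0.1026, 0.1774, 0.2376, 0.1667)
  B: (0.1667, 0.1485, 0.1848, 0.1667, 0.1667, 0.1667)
B

Both distributions are close to uniform, making this a harder comparison.

H(A) = 2.5432 bits
H(B) = 2.5821 bits

The distribution closer to uniform has higher entropy.
Answer: B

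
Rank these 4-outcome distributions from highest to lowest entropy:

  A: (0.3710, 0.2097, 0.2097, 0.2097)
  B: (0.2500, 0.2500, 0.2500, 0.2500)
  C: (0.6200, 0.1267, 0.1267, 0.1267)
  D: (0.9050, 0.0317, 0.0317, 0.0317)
B > A > C > D

Key insight: Entropy is maximized by uniform distributions and minimized by concentrated distributions.

Entropies:
  H(A) = 1.9484 bits
  H(B) = 2.0000 bits
  H(C) = 1.5603 bits
  H(D) = 0.6035 bits

Ranking: B > A > C > D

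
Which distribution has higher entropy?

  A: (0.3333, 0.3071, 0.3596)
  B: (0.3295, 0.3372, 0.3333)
B

Both distributions are close to uniform, making this a harder comparison.

H(A) = 1.5820 bits
H(B) = 1.5849 bits

The distribution closer to uniform has higher entropy.
Answer: B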